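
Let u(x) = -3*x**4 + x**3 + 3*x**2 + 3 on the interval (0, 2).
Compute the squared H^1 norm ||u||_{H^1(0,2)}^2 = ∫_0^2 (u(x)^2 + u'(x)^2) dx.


||u||_{H^1}^2 = 47134/35

The H^1 norm (squared) on an interval (0, L) is
  ||u||_{H^1}^2 = ∫_0^L u(x)^2 dx + ∫_0^L u'(x)^2 dx.
Compute u'(x) = -12*x**3 + 3*x**2 + 6*x.
Then u(x)^2 = 9*x**8 - 6*x**7 - 17*x**6 + 6*x**5 - 9*x**4 + 6*x**3 + 18*x**2 + 9 and u'(x)^2 = 144*x**6 - 72*x**5 - 135*x**4 + 36*x**3 + 36*x**2.
Integrate each monomial from 0 to 2 using ∫_0^2 c·x^n dx = c·2^(n+1)/(n+1):
  ∫_0^2 u(x)^2 dx = ∫_0^2 (9*x^8 - 6*x^7 - 17*x^6 + 6*x^5 - 9*x^4 + 6*x^3 + 18*x^2 + 9) dx. Term by term:
    ∫_0^2 9*x^8 dx = 512;  ∫_0^2 -6*x^7 dx = -192;  ∫_0^2 -17*x^6 dx = -2176/7;
    ∫_0^2 6*x^5 dx = 64;  ∫_0^2 -9*x^4 dx = -288/5;  ∫_0^2 6*x^3 dx = 24;
    ∫_0^2 18*x^2 dx = 48;  ∫_0^2 9 dx = 18.
  Sum: 512 − 192 − 2176/7 + 64 − 288/5 + 24 + 48 + 18 = 3694/35.
  ∫_0^2 u'(x)^2 dx = ∫_0^2 (144*x^6 - 72*x^5 - 135*x^4 + 36*x^3 + 36*x^2) dx. Term by term:
    ∫_0^2 144*x^6 dx = 18432/7;  ∫_0^2 -72*x^5 dx = -768;  ∫_0^2 -135*x^4 dx = -864;
    ∫_0^2 36*x^3 dx = 144;  ∫_0^2 36*x^2 dx = 96.
  Sum: 18432/7 − 768 − 864 + 144 + 96 = 8688/7.
Adding: ||u||_{H^1}^2 = 3694/35 + 8688/7 = 47134/35.


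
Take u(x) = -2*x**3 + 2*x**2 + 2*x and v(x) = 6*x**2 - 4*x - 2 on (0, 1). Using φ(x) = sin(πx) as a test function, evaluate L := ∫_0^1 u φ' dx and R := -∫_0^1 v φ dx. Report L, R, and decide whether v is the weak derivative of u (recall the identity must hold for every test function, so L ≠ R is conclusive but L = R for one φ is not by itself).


LHS = -24/π^3 - 2/π, RHS = 2/π + 24/π^3. No, v is not the weak derivative of u.

u(x) = -2*x**3 + 2*x**2 + 2*x, classical derivative u'(x) = -6*x**2 + 4*x + 2.
φ(x) = sin(πx), so φ'(x) = π*cos(π*x).
Note φ(0) = φ(1) = 0, so the boundary term u·φ vanishes.
LHS = ∫_0^1 u(x) φ'(x) dx = ∫_0^1 (-2*π*x^3*cos(π*x) + 2*π*x^2*cos(π*x) + 2*π*x*cos(π*x)) dx. Term by term:
  ∫_0^1 -2*π*x^3*cos(π*x) dx = -24/π^3 + 6/π;  ∫_0^1 2*π*x*cos(π*x) dx = -4/π;  ∫_0^1 2*π*x^2*cos(π*x) dx = -4/π.
Sum: -24/π^3 + 6/π − 4/π − 4/π = -24/π^3 - 2/π.
So LHS = -24/π^3 - 2/π.
∫_0^1 v(x) φ(x) dx = ∫_0^1 (6*x^2*sin(π*x) - 4*x*sin(π*x) - 2*sin(π*x)) dx. Term by term:
  ∫_0^1 -2*sin(π*x) dx = -4/π;  ∫_0^1 -4*x*sin(π*x) dx = -4/π;  ∫_0^1 6*x^2*sin(π*x) dx = -24/π^3 + 6/π.
Sum: -4/π − 4/π + -24/π^3 + 6/π = -24/π^3 - 2/π.
So RHS = -∫_0^1 v(x) φ(x) dx = 2/π + 24/π^3.
LHS − RHS = -48/π^3 - 4/π ≠ 0, so the identity fails.
(For a valid weak derivative the identity must hold for EVERY test function, in particular this one. The failure shows v is NOT the weak derivative of u.)
Correct weak derivative would be u'(x) = -6*x**2 + 4*x + 2.


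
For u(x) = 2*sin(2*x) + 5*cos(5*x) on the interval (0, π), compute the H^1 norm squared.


||u||_{H^1(0,π)}^2 = -2080/21 + 335*π

u'(x) = -25*sin(5*x) + 4*cos(2*x).
Expand u² and (u')² and integrate term by term on (0, π), using: for integers n ≥ 1, ∫_0^π sin²(nx) dx = ∫_0^π cos²(nx) dx = π/2; for n ≠ n', ∫_0^π sin(nx)sin(n'x) dx = ∫_0^π cos(nx)cos(n'x) dx = 0; and by product-to-sum, ∫_0^π sin(nx)cos(n'x) dx = ½∫_0^π [sin((n+n')x) + sin((n−n')x)] dx, which is 0 when n+n' is even and 2n/(n²−n'²) when n+n' is odd (it need not vanish on (0, π)).
  u² squared terms: (2)²·∫sin(2x)² dx = 4·π/2 = 2*π;  (5)²·∫cos(5x)² dx = 25·π/2 = 25*π/2.
  u² cross terms: 2·(2)·(5)·∫sin(2x)·cos(5x) dx = 20·(-4/21) = -80/21.
  So ∫_0^π u² dx = 2*π + 25*π/2 − 80/21 = -80/21 + 29*π/2.
  (u')² squared terms: (-25)²·∫sin(5x)² dx = 625·π/2 = 625*π/2;  (4)²·∫cos(2x)² dx = 16·π/2 = 8*π.
  (u')² cross terms: 2·(-25)·(4)·∫sin(5x)·cos(2x) dx = -200·(10/21) = -2000/21.
  So ∫_0^π (u')² dx = 625*π/2 + 8*π − 2000/21 = -2000/21 + 641*π/2.
||u||_{H^1}^2 = (-80/21 + 29*π/2) + (-2000/21 + 641*π/2) = -2080/21 + 335*π.


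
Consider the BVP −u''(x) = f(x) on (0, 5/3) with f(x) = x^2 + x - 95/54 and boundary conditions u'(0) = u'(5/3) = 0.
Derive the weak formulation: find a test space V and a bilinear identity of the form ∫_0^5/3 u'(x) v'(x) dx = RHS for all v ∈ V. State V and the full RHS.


V = H^1(0, 5/3) (no boundary constraint on v; u is determined up to an additive constant); weak form: ∫_0^5/3 u'v' dx = ∫_0^5/3 (x^2 + x - 95/54) v dx for all v ∈ V.

Multiply both sides by a test function v and integrate from 0 to 5/3:
  ∫_0^5/3 −u''(x) v(x) dx = ∫_0^5/3 f(x) v(x) dx.
Integrate the LHS by parts once:
  ∫_0^5/3 −u'' v dx = −[u'(x) v(x)]_0^5/3 + ∫_0^5/3 u'(x) v'(x) dx.
Thus ∫_0^5/3 u'(x) v'(x) dx = ∫_0^5/3 f(x) v(x) dx + [u'(x) v(x)]_0^5/3.
Choose V so that boundary terms are either known or forced to vanish.
u has homogeneous Neumann: u'(0) = u'(5/3) = 0. So [u' v]_0^5/3 = 0·v(5/3) − 0·v(0) = 0 for any v; take V = H^1(0, 5/3).
Weak formulation: find u (satisfying any essential BC) such that ∫_0^5/3 u'(x) v'(x) dx = ∫_0^5/3 f v dx for all v ∈ V (homogeneous Neumann, so boundary terms vanish).
Substituting f(x) = x^2 + x - 95/54, the right-hand side is ∫_0^5/3 (x^2 + x - 95/54) v dx.
Compatibility check (pure Neumann): taking v ≡ 1 ∈ V gives 0 = ∫_0^5/3 f dx + (0) − (0), i.e. ∫_0^5/3 f dx must equal u'(0) − u'(5/3) = 0. Indeed ∫_0^5/3 (x^2 + x - 95/54) dx = 0, so the data are compatible. The solution is then unique only up to an additive constant (fix it e.g. by requiring ∫_0^5/3 u dx = 0).


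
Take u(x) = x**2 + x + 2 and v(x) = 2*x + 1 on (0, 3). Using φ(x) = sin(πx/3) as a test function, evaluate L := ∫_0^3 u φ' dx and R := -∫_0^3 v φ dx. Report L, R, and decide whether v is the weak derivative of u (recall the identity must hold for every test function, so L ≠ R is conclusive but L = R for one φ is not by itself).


LHS = -24/π, RHS = -24/π. Yes, v = u' weakly.

u(x) = x**2 + x + 2, classical derivative u'(x) = 2*x + 1.
φ(x) = sin(πx/3), so φ'(x) = π*cos(π*x/3)/3.
Note φ(0) = φ(3) = 0, so the boundary term u·φ vanishes.
LHS = ∫_0^3 u(x) φ'(x) dx = ∫_0^3 (π*x^2*cos(π*x/3)/3 + π*x*cos(π*x/3)/3 + 2*π*cos(π*x/3)/3) dx. Term by term:
  ∫_0^3 2*π*cos(π*x/3)/3 dx = 0;  ∫_0^3 π*x*cos(π*x/3)/3 dx = -6/π;  ∫_0^3 π*x^2*cos(π*x/3)/3 dx = -18/π.
Sum: 0 − 6/π − 18/π = -24/π.
So LHS = -24/π.
∫_0^3 v(x) φ(x) dx = ∫_0^3 (2*x*sin(π*x/3) + sin(π*x/3)) dx. Term by term:
  ∫_0^3 2*x*sin(π*x/3) dx = 18/π;  ∫_0^3 sin(π*x/3) dx = 6/π.
Sum: 18/π + 6/π = 24/π.
So RHS = -∫_0^3 v(x) φ(x) dx = -24/π.
LHS = RHS, so the identity holds for this test φ.
Moreover u is smooth here and v(x) = u'(x) = 2*x + 1 pointwise, so the identity holds for every test function. Hence v is the weak derivative of u.


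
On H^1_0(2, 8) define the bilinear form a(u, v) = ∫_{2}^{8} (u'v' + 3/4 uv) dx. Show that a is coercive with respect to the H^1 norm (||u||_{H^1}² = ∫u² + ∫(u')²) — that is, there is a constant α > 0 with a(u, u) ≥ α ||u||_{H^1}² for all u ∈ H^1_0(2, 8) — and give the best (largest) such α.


α = (π^2 + 27)/(π^2 + 36)

Coercivity of a(·,·) on H^1_0(2, 8) means a(u, u) ≥ α ||u||_{H^1}² for every u ∈ H^1_0.
The interval has length L = 6, and Poincaré/coercivity depend only on L. Here a(u, u) = ∫(u')² + (3/4)·∫u².
Here 0 < c = 3/4 < 1. The condition a(u,u) ≥ α||u||_{H^1}² reads (1−α)∫(u')² ≥ (α−c)∫u². Any admissible α is ≤ 1 (rapidly oscillating u have ∫u²/∫(u')² → 0), and α = 1 would force 0 ≥ (1−c)∫u², impossible since c < 1; so 1−α > 0. By the sharp Poincaré inequality on H^1_0 of an interval of length L, ∫(u')² ≥ (π/L)²∫u² with equality for the first sine mode sin(π(x−x₀)/L) (x₀ the left endpoint), so the inequality holds for all u iff (1−α)(π/L)² ≥ α − c, i.e. α ≤ ((π/L)² + c)/((π/L)² + 1) = (1 + c(L/π)²)/(1 + (L/π)²). With (π/L)² = π^2/36 and c = 3/4, the largest admissible constant is α = ((π/L)² + c)/((π/L)² + 1).
Simplifying, α = (π^2 + 27)/(π^2 + 36).


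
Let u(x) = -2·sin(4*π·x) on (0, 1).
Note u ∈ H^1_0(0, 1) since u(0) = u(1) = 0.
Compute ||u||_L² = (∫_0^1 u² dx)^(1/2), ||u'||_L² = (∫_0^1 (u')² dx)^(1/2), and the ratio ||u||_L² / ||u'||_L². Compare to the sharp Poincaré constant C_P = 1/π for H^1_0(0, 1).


||u||_L² / ||u'||_L² = 1/(4*π) < C_P = 1/π.

u(x) = -2·sin(4*π·x), so u'(x) = -8*π*cos(4*π*x).
Writing u(x) = A·sin(kπx/L) with A = -2 and k = 4, use ∫_0^L sin²(kπx/L) dx = L/2 and ∫_0^L cos²(kπx/L) dx = L/2.
u² = 4·sin²(4*π·x) and (u')² = 64*π^2·cos²(4*π·x), and each of sin², cos² integrates to L/2 = 1/2 over (0, 1).
∫_0^1 u² dx = 2, so ||u||_L² = sqrt(2).
∫_0^1 (u')² dx = 32*π^2, so ||u'||_L² = 4*sqrt(2)*π.
Ratio ||u||_L² / ||u'||_L² = 1/(4*π).
Sharp Poincaré constant on H^1_0(0, 1) is C_P = L/π = 1/π, achieved by sin(π·x).
This is the k = 4 harmonic; the ratio L/(kπ) is strictly less than C_P = L/π, consistent with the sharp inequality ||u||_L² ≤ C_P ||u'||_L².


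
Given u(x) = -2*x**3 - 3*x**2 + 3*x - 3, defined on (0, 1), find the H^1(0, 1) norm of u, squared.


||u||_{H^1}^2 = 1797/70

The H^1 norm (squared) on an interval (0, L) is
  ||u||_{H^1}^2 = ∫_0^L u(x)^2 dx + ∫_0^L u'(x)^2 dx.
Compute u'(x) = -6*x**2 - 6*x + 3.
Then u(x)^2 = 4*x**6 + 12*x**5 - 3*x**4 - 6*x**3 + 27*x**2 - 18*x + 9 and u'(x)^2 = 36*x**4 + 72*x**3 - 36*x + 9.
Integrate each monomial from 0 to 1 using ∫_0^1 c·x^n dx = c·1^(n+1)/(n+1):
  ∫_0^1 u(x)^2 dx = ∫_0^1 (4*x^6 + 12*x^5 - 3*x^4 - 6*x^3 + 27*x^2 - 18*x + 9) dx. Term by term:
    ∫_0^1 4*x^6 dx = 4/7;  ∫_0^1 12*x^5 dx = 2;  ∫_0^1 -3*x^4 dx = -3/5;
    ∫_0^1 -6*x^3 dx = -3/2;  ∫_0^1 27*x^2 dx = 9;  ∫_0^1 -18*x dx = -9;
    ∫_0^1 9 dx = 9.
  Sum: 4/7 + 2 − 3/5 − 3/2 + 9 − 9 + 9 = 663/70.
  ∫_0^1 u'(x)^2 dx = ∫_0^1 (36*x^4 + 72*x^3 - 36*x + 9) dx. Term by term:
    ∫_0^1 36*x^4 dx = 36/5;  ∫_0^1 72*x^3 dx = 18;  ∫_0^1 -36*x dx = -18;
    ∫_0^1 9 dx = 9.
  Sum: 36/5 + 18 − 18 + 9 = 81/5.
Adding: ||u||_{H^1}^2 = 663/70 + 81/5 = 1797/70.


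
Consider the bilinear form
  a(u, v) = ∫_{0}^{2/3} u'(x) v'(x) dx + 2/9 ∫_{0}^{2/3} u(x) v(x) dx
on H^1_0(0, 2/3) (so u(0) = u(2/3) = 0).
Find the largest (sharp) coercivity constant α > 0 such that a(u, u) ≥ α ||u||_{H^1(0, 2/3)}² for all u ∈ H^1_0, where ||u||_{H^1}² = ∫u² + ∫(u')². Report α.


α = (8 + 81*π^2)/(9*(4 + 9*π^2))

Coercivity of a(·,·) on H^1_0(0, 2/3) means a(u, u) ≥ α ||u||_{H^1}² for every u ∈ H^1_0.
The interval has length L = 2/3, and Poincaré/coercivity depend only on L. Here a(u, u) = ∫(u')² + (2/9)·∫u².
Here 0 < c = 2/9 < 1. The condition a(u,u) ≥ α||u||_{H^1}² reads (1−α)∫(u')² ≥ (α−c)∫u². Any admissible α is ≤ 1 (rapidly oscillating u have ∫u²/∫(u')² → 0), and α = 1 would force 0 ≥ (1−c)∫u², impossible since c < 1; so 1−α > 0. By the sharp Poincaré inequality on H^1_0 of an interval of length L, ∫(u')² ≥ (π/L)²∫u² with equality for the first sine mode sin(π(x−x₀)/L) (x₀ the left endpoint), so the inequality holds for all u iff (1−α)(π/L)² ≥ α − c, i.e. α ≤ ((π/L)² + c)/((π/L)² + 1) = (1 + c(L/π)²)/(1 + (L/π)²). With (π/L)² = 9*π^2/4 and c = 2/9, the largest admissible constant is α = ((π/L)² + c)/((π/L)² + 1).
Simplifying, α = (8 + 81*π^2)/(9*(4 + 9*π^2)).


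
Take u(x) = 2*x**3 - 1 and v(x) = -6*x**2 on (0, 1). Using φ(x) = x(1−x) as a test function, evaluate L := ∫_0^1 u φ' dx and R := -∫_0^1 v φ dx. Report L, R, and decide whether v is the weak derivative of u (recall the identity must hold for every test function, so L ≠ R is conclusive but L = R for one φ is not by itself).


LHS = -3/10, RHS = 3/10. No, v is not the weak derivative of u.

u(x) = 2*x**3 - 1, classical derivative u'(x) = 6*x**2.
φ(x) = x(1−x), so φ'(x) = 1 - 2*x.
Note φ(0) = φ(1) = 0, so the boundary term u·φ vanishes.
LHS = ∫_0^1 u(x) φ'(x) dx = ∫_0^1 (-4*x^4 + 2*x^3 + 2*x - 1) dx. Term by term:
  ∫_0^1 -4*x^4 dx = -4/5;  ∫_0^1 2*x^3 dx = 1/2;  ∫_0^1 2*x dx = 1;
  ∫_0^1 -1 dx = -1.
Sum: -4/5 + 1/2 + 1 − 1 = -3/10.
So LHS = -3/10.
∫_0^1 v(x) φ(x) dx = ∫_0^1 (6*x^4 - 6*x^3) dx. Term by term:
  ∫_0^1 6*x^4 dx = 6/5;  ∫_0^1 -6*x^3 dx = -3/2.
Sum: 6/5 − 3/2 = -3/10.
So RHS = -∫_0^1 v(x) φ(x) dx = 3/10.
LHS − RHS = -3/5 ≠ 0, so the identity fails.
(For a valid weak derivative the identity must hold for EVERY test function, in particular this one. The failure shows v is NOT the weak derivative of u.)
Correct weak derivative would be u'(x) = 6*x**2.


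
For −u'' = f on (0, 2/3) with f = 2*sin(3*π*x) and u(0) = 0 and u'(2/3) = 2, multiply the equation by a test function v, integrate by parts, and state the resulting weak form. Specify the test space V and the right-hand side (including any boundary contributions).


V = {v ∈ H^1(0, 2/3) : v(0) = 0} (test functions vanish at x = 0 where u is specified); weak form: ∫_0^2/3 u'v' dx = ∫_0^2/3 (2*sin(3*π*x)) v dx + 2·v(2/3) for all v ∈ V.

Multiply both sides by a test function v and integrate from 0 to 2/3:
  ∫_0^2/3 −u''(x) v(x) dx = ∫_0^2/3 f(x) v(x) dx.
Integrate the LHS by parts once:
  ∫_0^2/3 −u'' v dx = −[u'(x) v(x)]_0^2/3 + ∫_0^2/3 u'(x) v'(x) dx.
Thus ∫_0^2/3 u'(x) v'(x) dx = ∫_0^2/3 f(x) v(x) dx + [u'(x) v(x)]_0^2/3.
Choose V so that boundary terms are either known or forced to vanish.
Mixed BC: u(0) = 0 (Dirichlet) and u'(2/3) = 2 (Neumann). Define V = {v ∈ H^1(0, 2/3) : v(0) = 0}. Then [u' v]_0^2/3 = u'(2/3)·v(2/3) − u'(0)·0 = 2·v(2/3).
Weak formulation: find u (satisfying any essential BC) such that ∫_0^2/3 u'(x) v'(x) dx = ∫_0^2/3 f v dx + 2·v(2/3) for all v ∈ V (Dirichlet at 0 absorbed into V; Neumann datum at x = 2/3 contributes the boundary term).
Substituting f(x) = 2*sin(3*π*x), the right-hand side is ∫_0^2/3 (2*sin(3*π*x)) v dx + 2·v(2/3).


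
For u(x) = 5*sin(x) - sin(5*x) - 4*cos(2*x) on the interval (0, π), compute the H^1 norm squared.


||u||_{H^1(0,π)}^2 = 3200/21 + 78*π

u'(x) = 8*sin(2*x) + 5*cos(x) - 5*cos(5*x).
Expand u² and (u')² and integrate term by term on (0, π), using: for integers n ≥ 1, ∫_0^π sin²(nx) dx = ∫_0^π cos²(nx) dx = π/2; for n ≠ n', ∫_0^π sin(nx)sin(n'x) dx = ∫_0^π cos(nx)cos(n'x) dx = 0; and by product-to-sum, ∫_0^π sin(nx)cos(n'x) dx = ½∫_0^π [sin((n+n')x) + sin((n−n')x)] dx, which is 0 when n+n' is even and 2n/(n²−n'²) when n+n' is odd (it need not vanish on (0, π)).
  u² squared terms: (-1)²·∫sin(5x)² dx = 1·π/2 = π/2;  (-4)²·∫cos(2x)² dx = 16·π/2 = 8*π;  (5)²·∫sin(x)² dx = 25·π/2 = 25*π/2.
  u² cross terms: 2·(-1)·(-4)·∫sin(5x)·cos(2x) dx = 8·(10/21) = 80/21;  2·(-1)·(5)·∫sin(5x)·sin(x) dx = -10·(0) = 0;  2·(-4)·(5)·∫cos(2x)·sin(x) dx = -40·(-2/3) = 80/3.
  So ∫_0^π u² dx = π/2 + 8*π + 25*π/2 + 80/21 + 0 + 80/3 = 640/21 + 21*π.
  (u')² squared terms: (-5)²·∫cos(5x)² dx = 25·π/2 = 25*π/2;  (5)²·∫cos(x)² dx = 25·π/2 = 25*π/2;  (8)²·∫sin(2x)² dx = 64·π/2 = 32*π.
  (u')² cross terms: 2·(-5)·(5)·∫cos(5x)·cos(x) dx = -50·(0) = 0;  2·(-5)·(8)·∫cos(5x)·sin(2x) dx = -80·(-4/21) = 320/21;  2·(5)·(8)·∫cos(x)·sin(2x) dx = 80·(4/3) = 320/3.
  So ∫_0^π (u')² dx = 25*π/2 + 25*π/2 + 32*π + 0 + 320/21 + 320/3 = 2560/21 + 57*π.
||u||_{H^1}^2 = (640/21 + 21*π) + (2560/21 + 57*π) = 3200/21 + 78*π.


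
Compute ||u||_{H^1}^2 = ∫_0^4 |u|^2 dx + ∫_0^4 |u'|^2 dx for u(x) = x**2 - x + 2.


||u||_{H^1}^2 = 1124/5

The H^1 norm (squared) on an interval (0, L) is
  ||u||_{H^1}^2 = ∫_0^L u(x)^2 dx + ∫_0^L u'(x)^2 dx.
Compute u'(x) = 2*x - 1.
Then u(x)^2 = x**4 - 2*x**3 + 5*x**2 - 4*x + 4 and u'(x)^2 = 4*x**2 - 4*x + 1.
Integrate each monomial from 0 to 4 using ∫_0^4 c·x^n dx = c·4^(n+1)/(n+1):
  ∫_0^4 u(x)^2 dx = ∫_0^4 (x^4 - 2*x^3 + 5*x^2 - 4*x + 4) dx. Term by term:
    ∫_0^4 x^4 dx = 1024/5;  ∫_0^4 -2*x^3 dx = -128;  ∫_0^4 5*x^2 dx = 320/3;
    ∫_0^4 -4*x dx = -32;  ∫_0^4 4 dx = 16.
  Sum: 1024/5 − 128 + 320/3 − 32 + 16 = 2512/15.
  ∫_0^4 u'(x)^2 dx = ∫_0^4 (4*x^2 - 4*x + 1) dx. Term by term:
    ∫_0^4 4*x^2 dx = 256/3;  ∫_0^4 -4*x dx = -32;  ∫_0^4 1 dx = 4.
  Sum: 256/3 − 32 + 4 = 172/3.
Adding: ||u||_{H^1}^2 = 2512/15 + 172/3 = 1124/5.


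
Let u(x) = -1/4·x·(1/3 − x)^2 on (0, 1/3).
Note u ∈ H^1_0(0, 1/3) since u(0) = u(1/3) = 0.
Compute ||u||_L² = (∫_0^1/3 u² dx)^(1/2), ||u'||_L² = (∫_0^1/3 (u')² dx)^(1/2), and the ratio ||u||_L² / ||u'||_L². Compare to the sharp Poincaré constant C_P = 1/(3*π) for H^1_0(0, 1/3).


||u||_L² / ||u'||_L² = sqrt(14)/42 < C_P = 1/(3*π).

u(x) = -1/4·x·(1/3 − x)^2, so u'(x) = (1 - 9*x)*(3*x - 1)/36.
u(x) = -1/4·x·(1/3 − x)^2 vanishes at x = 0 and x = 1/3, so u ∈ H^1_0(0, 1/3). Differentiate via the product rule and integrate the resulting polynomials term by term.
  ∫_0^1/3 u² dx = ∫_0^1/3 (x^6/16 - x^5/12 + x^4/24 - x^3/108 + x^2/1296) dx. Term by term:
    ∫_0^1/3 x^6/16 dx = 1/244944;  ∫_0^1/3 -x^5/12 dx = -1/52488;  ∫_0^1/3 x^4/24 dx = 1/29160;
    ∫_0^1/3 -x^3/108 dx = -1/34992;  ∫_0^1/3 x^2/1296 dx = 1/104976.
  Sum: 1/244944 − 1/52488 + 1/29160 − 1/34992 + 1/104976 = 1/3674160.
  ∫_0^1/3 (u')² dx = ∫_0^1/3 (9*x^4/16 - x^3/2 + 11*x^2/72 - x/54 + 1/1296) dx. Term by term:
    ∫_0^1/3 9*x^4/16 dx = 1/2160;  ∫_0^1/3 -x^3/2 dx = -1/648;  ∫_0^1/3 11*x^2/72 dx = 11/5832;
    ∫_0^1/3 -x/54 dx = -1/972;  ∫_0^1/3 1/1296 dx = 1/3888.
  Sum: 1/2160 − 1/648 + 11/5832 − 1/972 + 1/3888 = 1/29160.
∫_0^1/3 u² dx = 1/3674160, so ||u||_L² = sqrt(35)/11340.
∫_0^1/3 (u')² dx = 1/29160, so ||u'||_L² = sqrt(10)/540.
Ratio ||u||_L² / ||u'||_L² = sqrt(14)/42.
Sharp Poincaré constant on H^1_0(0, 1/3) is C_P = L/π = 1/(3*π), achieved by sin(3*π·x).
A polynomial bump cannot attain the sharp Poincaré constant (only the first sine eigenfunction does), so the ratio is strictly less than C_P, consistent with ||u||_L² ≤ C_P ||u'||_L².


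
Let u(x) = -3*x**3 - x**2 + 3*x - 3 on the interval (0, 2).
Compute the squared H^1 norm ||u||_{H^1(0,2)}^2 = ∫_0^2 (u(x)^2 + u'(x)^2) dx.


||u||_{H^1}^2 = 74848/105

The H^1 norm (squared) on an interval (0, L) is
  ||u||_{H^1}^2 = ∫_0^L u(x)^2 dx + ∫_0^L u'(x)^2 dx.
Compute u'(x) = -9*x**2 - 2*x + 3.
Then u(x)^2 = 9*x**6 + 6*x**5 - 17*x**4 + 12*x**3 + 15*x**2 - 18*x + 9 and u'(x)^2 = 81*x**4 + 36*x**3 - 50*x**2 - 12*x + 9.
Integrate each monomial from 0 to 2 using ∫_0^2 c·x^n dx = c·2^(n+1)/(n+1):
  ∫_0^2 u(x)^2 dx = ∫_0^2 (9*x^6 + 6*x^5 - 17*x^4 + 12*x^3 + 15*x^2 - 18*x + 9) dx. Term by term:
    ∫_0^2 9*x^6 dx = 1152/7;  ∫_0^2 6*x^5 dx = 64;  ∫_0^2 -17*x^4 dx = -544/5;
    ∫_0^2 12*x^3 dx = 48;  ∫_0^2 15*x^2 dx = 40;  ∫_0^2 -18*x dx = -36;
    ∫_0^2 9 dx = 18.
  Sum: 1152/7 + 64 − 544/5 + 48 + 40 − 36 + 18 = 6642/35.
  ∫_0^2 u'(x)^2 dx = ∫_0^2 (81*x^4 + 36*x^3 - 50*x^2 - 12*x + 9) dx. Term by term:
    ∫_0^2 81*x^4 dx = 2592/5;  ∫_0^2 36*x^3 dx = 144;  ∫_0^2 -50*x^2 dx = -400/3;
    ∫_0^2 -12*x dx = -24;  ∫_0^2 9 dx = 18.
  Sum: 2592/5 + 144 − 400/3 − 24 + 18 = 7846/15.
Adding: ||u||_{H^1}^2 = 6642/35 + 7846/15 = 74848/105.


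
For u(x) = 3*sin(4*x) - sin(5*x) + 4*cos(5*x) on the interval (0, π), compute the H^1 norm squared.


||u||_{H^1(0,π)}^2 = -1664/3 + 595*π/2

u'(x) = -20*sin(5*x) + 12*cos(4*x) - 5*cos(5*x).
Expand u² and (u')² and integrate term by term on (0, π), using: for integers n ≥ 1, ∫_0^π sin²(nx) dx = ∫_0^π cos²(nx) dx = π/2; for n ≠ n', ∫_0^π sin(nx)sin(n'x) dx = ∫_0^π cos(nx)cos(n'x) dx = 0; and by product-to-sum, ∫_0^π sin(nx)cos(n'x) dx = ½∫_0^π [sin((n+n')x) + sin((n−n')x)] dx, which is 0 when n+n' is even and 2n/(n²−n'²) when n+n' is odd (it need not vanish on (0, π)).
  u² squared terms: (-1)²·∫sin(5x)² dx = 1·π/2 = π/2;  (3)²·∫sin(4x)² dx = 9·π/2 = 9*π/2;  (4)²·∫cos(5x)² dx = 16·π/2 = 8*π.
  u² cross terms: 2·(-1)·(3)·∫sin(5x)·sin(4x) dx = -6·(0) = 0;  2·(-1)·(4)·∫sin(5x)·cos(5x) dx = -8·(0) = 0;  2·(3)·(4)·∫sin(4x)·cos(5x) dx = 24·(-8/9) = -64/3.
  So ∫_0^π u² dx = π/2 + 9*π/2 + 8*π + 0 + 0 − 64/3 = -64/3 + 13*π.
  (u')² squared terms: (-20)²·∫sin(5x)² dx = 400·π/2 = 200*π;  (-5)²·∫cos(5x)² dx = 25·π/2 = 25*π/2;  (12)²·∫cos(4x)² dx = 144·π/2 = 72*π.
  (u')² cross terms: 2·(-20)·(-5)·∫sin(5x)·cos(5x) dx = 200·(0) = 0;  2·(-20)·(12)·∫sin(5x)·cos(4x) dx = -480·(10/9) = -1600/3;  2·(-5)·(12)·∫cos(5x)·cos(4x) dx = -120·(0) = 0.
  So ∫_0^π (u')² dx = 200*π + 25*π/2 + 72*π + 0 − 1600/3 + 0 = -1600/3 + 569*π/2.
||u||_{H^1}^2 = (-64/3 + 13*π) + (-1600/3 + 569*π/2) = -1664/3 + 595*π/2.


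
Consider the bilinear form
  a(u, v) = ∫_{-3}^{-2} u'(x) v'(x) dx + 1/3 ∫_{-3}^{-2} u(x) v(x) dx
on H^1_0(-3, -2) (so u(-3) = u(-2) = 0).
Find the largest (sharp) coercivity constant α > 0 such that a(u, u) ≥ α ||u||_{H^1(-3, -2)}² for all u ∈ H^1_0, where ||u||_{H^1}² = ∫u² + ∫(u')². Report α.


α = (1/3 + π^2)/(1 + π^2)

Coercivity of a(·,·) on H^1_0(-3, -2) means a(u, u) ≥ α ||u||_{H^1}² for every u ∈ H^1_0.
The interval has length L = 1, and Poincaré/coercivity depend only on L. Here a(u, u) = ∫(u')² + (1/3)·∫u².
Here 0 < c = 1/3 < 1. The condition a(u,u) ≥ α||u||_{H^1}² reads (1−α)∫(u')² ≥ (α−c)∫u². Any admissible α is ≤ 1 (rapidly oscillating u have ∫u²/∫(u')² → 0), and α = 1 would force 0 ≥ (1−c)∫u², impossible since c < 1; so 1−α > 0. By the sharp Poincaré inequality on H^1_0 of an interval of length L, ∫(u')² ≥ (π/L)²∫u² with equality for the first sine mode sin(π(x−x₀)/L) (x₀ the left endpoint), so the inequality holds for all u iff (1−α)(π/L)² ≥ α − c, i.e. α ≤ ((π/L)² + c)/((π/L)² + 1) = (1 + c(L/π)²)/(1 + (L/π)²). With (π/L)² = π^2 and c = 1/3, the largest admissible constant is α = ((π/L)² + c)/((π/L)² + 1).
Simplifying, α = (1/3 + π^2)/(1 + π^2).


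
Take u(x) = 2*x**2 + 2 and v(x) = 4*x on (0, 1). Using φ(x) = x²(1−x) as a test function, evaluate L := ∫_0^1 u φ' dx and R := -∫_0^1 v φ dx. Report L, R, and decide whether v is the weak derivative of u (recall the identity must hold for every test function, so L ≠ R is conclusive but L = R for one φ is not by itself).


LHS = -1/5, RHS = -1/5. Yes, v = u' weakly.

u(x) = 2*x**2 + 2, classical derivative u'(x) = 4*x.
φ(x) = x²(1−x), so φ'(x) = x*(2 - 3*x).
Note φ(0) = φ(1) = 0, so the boundary term u·φ vanishes.
LHS = ∫_0^1 u(x) φ'(x) dx = ∫_0^1 (-6*x^4 + 4*x^3 - 6*x^2 + 4*x) dx. Term by term:
  ∫_0^1 -6*x^4 dx = -6/5;  ∫_0^1 4*x^3 dx = 1;  ∫_0^1 -6*x^2 dx = -2;
  ∫_0^1 4*x dx = 2.
Sum: -6/5 + 1 − 2 + 2 = -1/5.
So LHS = -1/5.
∫_0^1 v(x) φ(x) dx = ∫_0^1 (-4*x^4 + 4*x^3) dx. Term by term:
  ∫_0^1 -4*x^4 dx = -4/5;  ∫_0^1 4*x^3 dx = 1.
Sum: -4/5 + 1 = 1/5.
So RHS = -∫_0^1 v(x) φ(x) dx = -1/5.
LHS = RHS, so the identity holds for this test φ.
Moreover u is smooth here and v(x) = u'(x) = 4*x pointwise, so the identity holds for every test function. Hence v is the weak derivative of u.


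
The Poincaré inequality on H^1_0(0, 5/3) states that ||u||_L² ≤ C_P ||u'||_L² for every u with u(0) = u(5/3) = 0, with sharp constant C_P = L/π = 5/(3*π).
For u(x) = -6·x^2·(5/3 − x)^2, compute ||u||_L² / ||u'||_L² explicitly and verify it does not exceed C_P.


||u||_L² / ||u'||_L² = 5*sqrt(3)/18 < C_P = 5/(3*π).

u(x) = -6·x^2·(5/3 − x)^2, so u'(x) = 4*x*(-18*x^2 + 45*x - 25)/3.
u(x) = -6·x^2·(5/3 − x)^2 vanishes at x = 0 and x = 5/3, so u ∈ H^1_0(0, 5/3). Differentiate via the product rule and integrate the resulting polynomials term by term.
  ∫_0^5/3 u² dx = ∫_0^5/3 (36*x^8 - 240*x^7 + 600*x^6 - 2000*x^5/3 + 2500*x^4/9) dx. Term by term:
    ∫_0^5/3 36*x^8 dx = 7812500/19683;  ∫_0^5/3 -240*x^7 dx = -3906250/2187;  ∫_0^5/3 600*x^6 dx = 15625000/5103;
    ∫_0^5/3 -2000*x^5/3 dx = -15625000/6561;  ∫_0^5/3 2500*x^4/9 dx = 1562500/2187.
  Sum: 7812500/19683 − 3906250/2187 + 15625000/5103 − 15625000/6561 + 1562500/2187 = 781250/137781.
  ∫_0^5/3 (u')² dx = ∫_0^5/3 (576*x^6 - 2880*x^5 + 5200*x^4 - 4000*x^3 + 10000*x^2/9) dx. Term by term:
    ∫_0^5/3 576*x^6 dx = 5000000/1701;  ∫_0^5/3 -2880*x^5 dx = -2500000/243;  ∫_0^5/3 5200*x^4 dx = 3250000/243;
    ∫_0^5/3 -4000*x^3 dx = -625000/81;  ∫_0^5/3 10000*x^2/9 dx = 1250000/729.
  Sum: 5000000/1701 − 2500000/243 + 3250000/243 − 625000/81 + 1250000/729 = 125000/5103.
∫_0^5/3 u² dx = 781250/137781, so ||u||_L² = 625*sqrt(42)/1701.
∫_0^5/3 (u')² dx = 125000/5103, so ||u'||_L² = 250*sqrt(14)/189.
Ratio ||u||_L² / ||u'||_L² = 5*sqrt(3)/18.
Sharp Poincaré constant on H^1_0(0, 5/3) is C_P = L/π = 5/(3*π), achieved by sin(3*π/5·x).
A polynomial bump cannot attain the sharp Poincaré constant (only the first sine eigenfunction does), so the ratio is strictly less than C_P, consistent with ||u||_L² ≤ C_P ||u'||_L².


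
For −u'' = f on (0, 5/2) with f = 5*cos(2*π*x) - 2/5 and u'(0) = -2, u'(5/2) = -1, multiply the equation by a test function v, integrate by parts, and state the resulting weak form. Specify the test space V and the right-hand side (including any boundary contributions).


V = H^1(0, 5/2) (v unrestricted at boundary; u is determined up to an additive constant); weak form: ∫_0^5/2 u'v' dx = ∫_0^5/2 (5*cos(2*π*x) - 2/5) v dx − v(5/2) + 2·v(0) for all v ∈ V.

Multiply both sides by a test function v and integrate from 0 to 5/2:
  ∫_0^5/2 −u''(x) v(x) dx = ∫_0^5/2 f(x) v(x) dx.
Integrate the LHS by parts once:
  ∫_0^5/2 −u'' v dx = −[u'(x) v(x)]_0^5/2 + ∫_0^5/2 u'(x) v'(x) dx.
Thus ∫_0^5/2 u'(x) v'(x) dx = ∫_0^5/2 f(x) v(x) dx + [u'(x) v(x)]_0^5/2.
Choose V so that boundary terms are either known or forced to vanish.
u has inhomogeneous Neumann u'(0) = -2, u'(5/2) = -1. [u' v]_0^5/2 = (-1)·v(5/2) − (-2)·v(0) = − v(5/2) + 2·v(0). Take V = H^1(0, 5/2); boundary term becomes part of RHS.
Weak formulation: find u (satisfying any essential BC) such that ∫_0^5/2 u'(x) v'(x) dx = ∫_0^5/2 f v dx − v(5/2) + 2·v(0) for all v ∈ V (Neumann data are natural BCs: they enter the RHS as boundary terms).
Substituting f(x) = 5*cos(2*π*x) - 2/5, the right-hand side is ∫_0^5/2 (5*cos(2*π*x) - 2/5) v dx − v(5/2) + 2·v(0).
Compatibility check (pure Neumann): taking v ≡ 1 ∈ V gives 0 = ∫_0^5/2 f dx + (-1) − (-2), i.e. ∫_0^5/2 f dx must equal u'(0) − u'(5/2) = -1. Indeed ∫_0^5/2 (5*cos(2*π*x) - 2/5) dx = -1, so the data are compatible. The solution is then unique only up to an additive constant (fix it e.g. by requiring ∫_0^5/2 u dx = 0).


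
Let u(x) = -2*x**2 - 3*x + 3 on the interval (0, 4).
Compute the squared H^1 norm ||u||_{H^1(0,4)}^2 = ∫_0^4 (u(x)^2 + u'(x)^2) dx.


||u||_{H^1}^2 = 29768/15

The H^1 norm (squared) on an interval (0, L) is
  ||u||_{H^1}^2 = ∫_0^L u(x)^2 dx + ∫_0^L u'(x)^2 dx.
Compute u'(x) = -4*x - 3.
Then u(x)^2 = 4*x**4 + 12*x**3 - 3*x**2 - 18*x + 9 and u'(x)^2 = 16*x**2 + 24*x + 9.
Integrate each monomial from 0 to 4 using ∫_0^4 c·x^n dx = c·4^(n+1)/(n+1):
  ∫_0^4 u(x)^2 dx = ∫_0^4 (4*x^4 + 12*x^3 - 3*x^2 - 18*x + 9) dx. Term by term:
    ∫_0^4 4*x^4 dx = 4096/5;  ∫_0^4 12*x^3 dx = 768;  ∫_0^4 -3*x^2 dx = -64;
    ∫_0^4 -18*x dx = -144;  ∫_0^4 9 dx = 36.
  Sum: 4096/5 + 768 − 64 − 144 + 36 = 7076/5.
  ∫_0^4 u'(x)^2 dx = ∫_0^4 (16*x^2 + 24*x + 9) dx. Term by term:
    ∫_0^4 16*x^2 dx = 1024/3;  ∫_0^4 24*x dx = 192;  ∫_0^4 9 dx = 36.
  Sum: 1024/3 + 192 + 36 = 1708/3.
Adding: ||u||_{H^1}^2 = 7076/5 + 1708/3 = 29768/15.


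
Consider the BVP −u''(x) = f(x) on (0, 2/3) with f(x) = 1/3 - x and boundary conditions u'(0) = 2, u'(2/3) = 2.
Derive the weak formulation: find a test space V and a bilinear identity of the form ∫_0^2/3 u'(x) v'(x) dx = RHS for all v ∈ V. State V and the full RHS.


V = H^1(0, 2/3) (v unrestricted at boundary; u is determined up to an additive constant); weak form: ∫_0^2/3 u'v' dx = ∫_0^2/3 (1/3 - x) v dx + 2·v(2/3) − 2·v(0) for all v ∈ V.

Multiply both sides by a test function v and integrate from 0 to 2/3:
  ∫_0^2/3 −u''(x) v(x) dx = ∫_0^2/3 f(x) v(x) dx.
Integrate the LHS by parts once:
  ∫_0^2/3 −u'' v dx = −[u'(x) v(x)]_0^2/3 + ∫_0^2/3 u'(x) v'(x) dx.
Thus ∫_0^2/3 u'(x) v'(x) dx = ∫_0^2/3 f(x) v(x) dx + [u'(x) v(x)]_0^2/3.
Choose V so that boundary terms are either known or forced to vanish.
u has inhomogeneous Neumann u'(0) = 2, u'(2/3) = 2. [u' v]_0^2/3 = (2)·v(2/3) − (2)·v(0) = 2·v(2/3) − 2·v(0). Take V = H^1(0, 2/3); boundary term becomes part of RHS.
Weak formulation: find u (satisfying any essential BC) such that ∫_0^2/3 u'(x) v'(x) dx = ∫_0^2/3 f v dx + 2·v(2/3) − 2·v(0) for all v ∈ V (Neumann data are natural BCs: they enter the RHS as boundary terms).
Substituting f(x) = 1/3 - x, the right-hand side is ∫_0^2/3 (1/3 - x) v dx + 2·v(2/3) − 2·v(0).
Compatibility check (pure Neumann): taking v ≡ 1 ∈ V gives 0 = ∫_0^2/3 f dx + (2) − (2), i.e. ∫_0^2/3 f dx must equal u'(0) − u'(2/3) = 0. Indeed ∫_0^2/3 (1/3 - x) dx = 0, so the data are compatible. The solution is then unique only up to an additive constant (fix it e.g. by requiring ∫_0^2/3 u dx = 0).


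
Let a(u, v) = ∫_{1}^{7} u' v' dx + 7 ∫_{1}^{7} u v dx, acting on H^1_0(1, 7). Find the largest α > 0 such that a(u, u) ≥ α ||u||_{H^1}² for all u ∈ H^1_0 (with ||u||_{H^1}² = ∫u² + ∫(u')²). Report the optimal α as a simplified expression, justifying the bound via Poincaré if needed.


α = 1

Coercivity of a(·,·) on H^1_0(1, 7) means a(u, u) ≥ α ||u||_{H^1}² for every u ∈ H^1_0.
The interval has length L = 6, and Poincaré/coercivity depend only on L. Here a(u, u) = ∫(u')² + (7)·∫u².
Here c = 7 ≥ 1, so a(u,u) = ∫(u')² + c∫u² ≥ ∫(u')² + ∫u² = ||u||_{H^1}², i.e. α = 1 works. No larger α is possible: a(u,u) ≥ α||u||_{H^1}² means (1−α)∫(u')² ≥ (α−c)∫u², and for the modes u_n = sin(nπ(x−x₀)/L) (x₀ the left endpoint) one has ∫u_n²/∫(u_n')² = (L/(nπ))² → 0, so a(u_n,u_n)/||u_n||_{H^1}² → 1. Hence the optimal constant is α = 1.
Therefore α = 1.


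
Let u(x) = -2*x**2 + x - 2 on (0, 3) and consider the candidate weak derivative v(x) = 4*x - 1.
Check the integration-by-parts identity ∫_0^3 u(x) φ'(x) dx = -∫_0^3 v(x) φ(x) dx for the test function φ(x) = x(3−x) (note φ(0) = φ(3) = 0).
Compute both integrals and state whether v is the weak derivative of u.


LHS = 45/2, RHS = -45/2. No, v is not the weak derivative of u.

u(x) = -2*x**2 + x - 2, classical derivative u'(x) = 1 - 4*x.
φ(x) = x(3−x), so φ'(x) = 3 - 2*x.
Note φ(0) = φ(3) = 0, so the boundary term u·φ vanishes.
LHS = ∫_0^3 u(x) φ'(x) dx = ∫_0^3 (4*x^3 - 8*x^2 + 7*x - 6) dx. Term by term:
  ∫_0^3 4*x^3 dx = 81;  ∫_0^3 -8*x^2 dx = -72;  ∫_0^3 7*x dx = 63/2;
  ∫_0^3 -6 dx = -18.
Sum: 81 − 72 + 63/2 − 18 = 45/2.
So LHS = 45/2.
∫_0^3 v(x) φ(x) dx = ∫_0^3 (-4*x^3 + 13*x^2 - 3*x) dx. Term by term:
  ∫_0^3 -4*x^3 dx = -81;  ∫_0^3 13*x^2 dx = 117;  ∫_0^3 -3*x dx = -27/2.
Sum: -81 + 117 − 27/2 = 45/2.
So RHS = -∫_0^3 v(x) φ(x) dx = -45/2.
LHS − RHS = 45 ≠ 0, so the identity fails.
(For a valid weak derivative the identity must hold for EVERY test function, in particular this one. The failure shows v is NOT the weak derivative of u.)
Correct weak derivative would be u'(x) = 1 - 4*x.


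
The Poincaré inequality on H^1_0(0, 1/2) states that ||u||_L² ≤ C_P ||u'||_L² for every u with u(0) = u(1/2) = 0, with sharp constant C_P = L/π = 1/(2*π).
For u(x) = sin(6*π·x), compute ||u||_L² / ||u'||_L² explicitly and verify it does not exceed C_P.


||u||_L² / ||u'||_L² = 1/(6*π) < C_P = 1/(2*π).

u(x) = sin(6*π·x), so u'(x) = 6*π*cos(6*π*x).
Writing u(x) = A·sin(kπx/L) with A = 1 and k = 3, use ∫_0^L sin²(kπx/L) dx = L/2 and ∫_0^L cos²(kπx/L) dx = L/2.
u² = 1·sin²(6*π·x) and (u')² = 36*π^2·cos²(6*π·x), and each of sin², cos² integrates to L/2 = 1/4 over (0, 1/2).
∫_0^1/2 u² dx = 1/4, so ||u||_L² = 1/2.
∫_0^1/2 (u')² dx = 9*π^2, so ||u'||_L² = 3*π.
Ratio ||u||_L² / ||u'||_L² = 1/(6*π).
Sharp Poincaré constant on H^1_0(0, 1/2) is C_P = L/π = 1/(2*π), achieved by sin(2*π·x).
This is the k = 3 harmonic; the ratio L/(kπ) is strictly less than C_P = L/π, consistent with the sharp inequality ||u||_L² ≤ C_P ||u'||_L².


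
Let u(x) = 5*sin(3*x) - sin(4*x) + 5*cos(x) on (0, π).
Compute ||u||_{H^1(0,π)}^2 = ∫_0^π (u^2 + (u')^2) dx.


||u||_{H^1(0,π)}^2 = -32/3 + 317*π/2

u'(x) = -5*sin(x) + 15*cos(3*x) - 4*cos(4*x).
Expand u² and (u')² and integrate term by term on (0, π), using: for integers n ≥ 1, ∫_0^π sin²(nx) dx = ∫_0^π cos²(nx) dx = π/2; for n ≠ n', ∫_0^π sin(nx)sin(n'x) dx = ∫_0^π cos(nx)cos(n'x) dx = 0; and by product-to-sum, ∫_0^π sin(nx)cos(n'x) dx = ½∫_0^π [sin((n+n')x) + sin((n−n')x)] dx, which is 0 when n+n' is even and 2n/(n²−n'²) when n+n' is odd (it need not vanish on (0, π)).
  u² squared terms: (-1)²·∫sin(4x)² dx = 1·π/2 = π/2;  (5)²·∫cos(x)² dx = 25·π/2 = 25*π/2;  (5)²·∫sin(3x)² dx = 25·π/2 = 25*π/2.
  u² cross terms: 2·(-1)·(5)·∫sin(4x)·cos(x) dx = -10·(8/15) = -16/3;  2·(-1)·(5)·∫sin(4x)·sin(3x) dx = -10·(0) = 0;  2·(5)·(5)·∫cos(x)·sin(3x) dx = 50·(0) = 0.
  So ∫_0^π u² dx = π/2 + 25*π/2 + 25*π/2 − 16/3 + 0 + 0 = -16/3 + 51*π/2.
  (u')² squared terms: (-5)²·∫sin(x)² dx = 25·π/2 = 25*π/2;  (-4)²·∫cos(4x)² dx = 16·π/2 = 8*π;  (15)²·∫cos(3x)² dx = 225·π/2 = 225*π/2.
  (u')² cross terms: 2·(-5)·(-4)·∫sin(x)·cos(4x) dx = 40·(-2/15) = -16/3;  2·(-5)·(15)·∫sin(x)·cos(3x) dx = -150·(0) = 0;  2·(-4)·(15)·∫cos(4x)·cos(3x) dx = -120·(0) = 0.
  So ∫_0^π (u')² dx = 25*π/2 + 8*π + 225*π/2 − 16/3 + 0 + 0 = -16/3 + 133*π.
||u||_{H^1}^2 = (-16/3 + 51*π/2) + (-16/3 + 133*π) = -32/3 + 317*π/2.


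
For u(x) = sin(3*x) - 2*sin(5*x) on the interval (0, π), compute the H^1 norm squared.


||u||_{H^1(0,π)}^2 = 57*π

u'(x) = 3*cos(3*x) - 10*cos(5*x).
Expand u² and (u')² and integrate term by term on (0, π), using: for integers n ≥ 1, ∫_0^π sin²(nx) dx = ∫_0^π cos²(nx) dx = π/2; for n ≠ n', ∫_0^π sin(nx)sin(n'x) dx = ∫_0^π cos(nx)cos(n'x) dx = 0; and by product-to-sum, ∫_0^π sin(nx)cos(n'x) dx = ½∫_0^π [sin((n+n')x) + sin((n−n')x)] dx, which is 0 when n+n' is even and 2n/(n²−n'²) when n+n' is odd (it need not vanish on (0, π)).
  u² squared terms: (-2)²·∫sin(5x)² dx = 4·π/2 = 2*π;  (1)²·∫sin(3x)² dx = 1·π/2 = π/2.
  u² cross terms: 2·(-2)·(1)·∫sin(5x)·sin(3x) dx = -4·(0) = 0.
  So ∫_0^π u² dx = 2*π + π/2 + 0 = 5*π/2.
  (u')² squared terms: (-10)²·∫cos(5x)² dx = 100·π/2 = 50*π;  (3)²·∫cos(3x)² dx = 9·π/2 = 9*π/2.
  (u')² cross terms: 2·(-10)·(3)·∫cos(5x)·cos(3x) dx = -60·(0) = 0.
  So ∫_0^π (u')² dx = 50*π + 9*π/2 + 0 = 109*π/2.
||u||_{H^1}^2 = (5*π/2) + (109*π/2) = 57*π.


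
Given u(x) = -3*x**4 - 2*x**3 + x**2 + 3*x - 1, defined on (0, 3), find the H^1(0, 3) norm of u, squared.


||u||_{H^1}^2 = 3009183/35

The H^1 norm (squared) on an interval (0, L) is
  ||u||_{H^1}^2 = ∫_0^L u(x)^2 dx + ∫_0^L u'(x)^2 dx.
Compute u'(x) = -12*x**3 - 6*x**2 + 2*x + 3.
Then u(x)^2 = 9*x**8 + 12*x**7 - 2*x**6 - 22*x**5 - 5*x**4 + 10*x**3 + 7*x**2 - 6*x + 1 and u'(x)^2 = 144*x**6 + 144*x**5 - 12*x**4 - 96*x**3 - 32*x**2 + 12*x + 9.
Integrate each monomial from 0 to 3 using ∫_0^3 c·x^n dx = c·3^(n+1)/(n+1):
  ∫_0^3 u(x)^2 dx = ∫_0^3 (9*x^8 + 12*x^7 - 2*x^6 - 22*x^5 - 5*x^4 + 10*x^3 + 7*x^2 - 6*x + 1) dx. Term by term:
    ∫_0^3 9*x^8 dx = 19683;  ∫_0^3 12*x^7 dx = 19683/2;  ∫_0^3 -2*x^6 dx = -4374/7;
    ∫_0^3 -22*x^5 dx = -2673;  ∫_0^3 -5*x^4 dx = -243;  ∫_0^3 10*x^3 dx = 405/2;
    ∫_0^3 7*x^2 dx = 63;  ∫_0^3 -6*x dx = -27;  ∫_0^3 1 dx = 3.
  Sum: 19683 + 19683/2 − 4374/7 − 2673 − 243 + 405/2 + 63 − 27 + 3 = 183576/7.
  ∫_0^3 u'(x)^2 dx = ∫_0^3 (144*x^6 + 144*x^5 - 12*x^4 - 96*x^3 - 32*x^2 + 12*x + 9) dx. Term by term:
    ∫_0^3 144*x^6 dx = 314928/7;  ∫_0^3 144*x^5 dx = 17496;  ∫_0^3 -12*x^4 dx = -2916/5;
    ∫_0^3 -96*x^3 dx = -1944;  ∫_0^3 -32*x^2 dx = -288;  ∫_0^3 12*x dx = 54;
    ∫_0^3 9 dx = 27.
  Sum: 314928/7 + 17496 − 2916/5 − 1944 − 288 + 54 + 27 = 2091303/35.
Adding: ||u||_{H^1}^2 = 183576/7 + 2091303/35 = 3009183/35.


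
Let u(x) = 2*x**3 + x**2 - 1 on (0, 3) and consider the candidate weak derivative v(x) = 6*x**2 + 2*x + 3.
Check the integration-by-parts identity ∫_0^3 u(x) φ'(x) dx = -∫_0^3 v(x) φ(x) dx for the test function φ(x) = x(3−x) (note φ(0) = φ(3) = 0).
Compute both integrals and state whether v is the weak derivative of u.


LHS = -432/5, RHS = -999/10. No, v is not the weak derivative of u.

u(x) = 2*x**3 + x**2 - 1, classical derivative u'(x) = 6*x**2 + 2*x.
φ(x) = x(3−x), so φ'(x) = 3 - 2*x.
Note φ(0) = φ(3) = 0, so the boundary term u·φ vanishes.
LHS = ∫_0^3 u(x) φ'(x) dx = ∫_0^3 (-4*x^4 + 4*x^3 + 3*x^2 + 2*x - 3) dx. Term by term:
  ∫_0^3 -4*x^4 dx = -972/5;  ∫_0^3 4*x^3 dx = 81;  ∫_0^3 3*x^2 dx = 27;
  ∫_0^3 2*x dx = 9;  ∫_0^3 -3 dx = -9.
Sum: -972/5 + 81 + 27 + 9 − 9 = -432/5.
So LHS = -432/5.
∫_0^3 v(x) φ(x) dx = ∫_0^3 (-6*x^4 + 16*x^3 + 3*x^2 + 9*x) dx. Term by term:
  ∫_0^3 -6*x^4 dx = -1458/5;  ∫_0^3 16*x^3 dx = 324;  ∫_0^3 3*x^2 dx = 27;
  ∫_0^3 9*x dx = 81/2.
Sum: -1458/5 + 324 + 27 + 81/2 = 999/10.
So RHS = -∫_0^3 v(x) φ(x) dx = -999/10.
LHS − RHS = 27/2 ≠ 0, so the identity fails.
(For a valid weak derivative the identity must hold for EVERY test function, in particular this one. The failure shows v is NOT the weak derivative of u.)
Correct weak derivative would be u'(x) = 6*x**2 + 2*x.


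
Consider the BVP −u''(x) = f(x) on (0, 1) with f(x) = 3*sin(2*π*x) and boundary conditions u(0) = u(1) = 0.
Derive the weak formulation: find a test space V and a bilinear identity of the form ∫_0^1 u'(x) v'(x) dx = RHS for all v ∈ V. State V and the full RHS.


V = H^1_0(0, 1) (so v(0) = v(1) = 0); weak form: ∫_0^1 u'v' dx = ∫_0^1 (3*sin(2*π*x)) v dx for all v ∈ V.

Multiply both sides by a test function v and integrate from 0 to 1:
  ∫_0^1 −u''(x) v(x) dx = ∫_0^1 f(x) v(x) dx.
Integrate the LHS by parts once:
  ∫_0^1 −u'' v dx = −[u'(x) v(x)]_0^1 + ∫_0^1 u'(x) v'(x) dx.
Thus ∫_0^1 u'(x) v'(x) dx = ∫_0^1 f(x) v(x) dx + [u'(x) v(x)]_0^1.
Choose V so that boundary terms are either known or forced to vanish.
u is Dirichlet: u(0) = u(1) = 0. Let V = H^1_0(0, 1); then v(0) = v(1) = 0, and [u' v]_0^1 = 0.
Weak formulation: find u (satisfying any essential BC) such that ∫_0^1 u'(x) v'(x) dx = ∫_0^1 f v dx for all v ∈ V.
Substituting f(x) = 3*sin(2*π*x), the right-hand side is ∫_0^1 (3*sin(2*π*x)) v dx.


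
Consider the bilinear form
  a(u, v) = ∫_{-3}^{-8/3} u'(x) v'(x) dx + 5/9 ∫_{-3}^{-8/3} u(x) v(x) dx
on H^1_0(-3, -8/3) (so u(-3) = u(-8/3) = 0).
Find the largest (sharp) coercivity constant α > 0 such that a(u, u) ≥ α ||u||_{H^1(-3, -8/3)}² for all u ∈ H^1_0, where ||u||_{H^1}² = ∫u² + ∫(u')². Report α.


α = (5 + 81*π^2)/(9*(1 + 9*π^2))

Coercivity of a(·,·) on H^1_0(-3, -8/3) means a(u, u) ≥ α ||u||_{H^1}² for every u ∈ H^1_0.
The interval has length L = 1/3, and Poincaré/coercivity depend only on L. Here a(u, u) = ∫(u')² + (5/9)·∫u².
Here 0 < c = 5/9 < 1. The condition a(u,u) ≥ α||u||_{H^1}² reads (1−α)∫(u')² ≥ (α−c)∫u². Any admissible α is ≤ 1 (rapidly oscillating u have ∫u²/∫(u')² → 0), and α = 1 would force 0 ≥ (1−c)∫u², impossible since c < 1; so 1−α > 0. By the sharp Poincaré inequality on H^1_0 of an interval of length L, ∫(u')² ≥ (π/L)²∫u² with equality for the first sine mode sin(π(x−x₀)/L) (x₀ the left endpoint), so the inequality holds for all u iff (1−α)(π/L)² ≥ α − c, i.e. α ≤ ((π/L)² + c)/((π/L)² + 1) = (1 + c(L/π)²)/(1 + (L/π)²). With (π/L)² = 9*π^2 and c = 5/9, the largest admissible constant is α = ((π/L)² + c)/((π/L)² + 1).
Simplifying, α = (5 + 81*π^2)/(9*(1 + 9*π^2)).
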